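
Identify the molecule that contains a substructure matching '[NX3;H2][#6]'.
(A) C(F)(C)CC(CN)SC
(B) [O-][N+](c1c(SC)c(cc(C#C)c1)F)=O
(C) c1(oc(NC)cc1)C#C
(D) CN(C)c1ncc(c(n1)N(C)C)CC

A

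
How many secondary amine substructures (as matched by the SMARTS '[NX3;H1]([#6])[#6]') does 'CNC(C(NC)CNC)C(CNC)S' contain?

4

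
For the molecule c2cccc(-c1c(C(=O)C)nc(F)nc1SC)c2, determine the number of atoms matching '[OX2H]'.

The query [OX2H] means: aliphatic oxygen with two connections, one of which is H — an -OH oxygen.
Check the 18 heavy atoms by environment: 2× n (aromatic, H0, X2) → no; 5× c (aromatic, H0, X3) → no; 5× c (aromatic, H1, X3) → no; 1× F (H0, X1) → no; 1× S (H0, X2) → no; 2× C (H3, X4) → no; 1× C (H0, X3) → no; 1× O (H0, X1) → no.
No environment satisfies the query, so 0 matching atoms.

0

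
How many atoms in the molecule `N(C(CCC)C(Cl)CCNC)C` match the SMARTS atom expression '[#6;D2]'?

4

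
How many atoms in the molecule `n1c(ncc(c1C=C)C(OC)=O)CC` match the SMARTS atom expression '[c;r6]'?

The query [c;r6] means: aromatic carbon that belongs to a six-membered ring.
Check the 14 heavy atoms by environment: 2× n (aromatic, in 6-ring) → no; 4× c (aromatic, in 6-ring) → match; 6× C (acyclic) → no; 2× O (acyclic) → no.
That gives 4 matching atoms.

4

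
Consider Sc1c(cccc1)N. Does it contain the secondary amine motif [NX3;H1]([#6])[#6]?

No

The pattern [NX3;H1]([#6])[#6] describes a trivalent nitrogen with one H, bonded to two carbons — a secondary amine.
The closest candidate here is a primary amino group (-NH2), but the nitrogen has H2 and only one carbon neighbour. No other fragment satisfies the full query, so there is no match.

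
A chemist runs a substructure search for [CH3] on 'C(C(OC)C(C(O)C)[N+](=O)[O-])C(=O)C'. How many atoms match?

The query [CH3] means: aliphatic carbon with exactly three hydrogens.
Check the 14 heavy atoms by environment: 3× C (H3) → match; 3× C (H1) → no; 1× C (H2) → no; 1× C (H0) → no; 3× O (H0) → no; 1× O (H1) → no; 1× N (charge +1, H0) → no; 1× O (charge -1, H0) → no.
That gives 3 matching atoms.

3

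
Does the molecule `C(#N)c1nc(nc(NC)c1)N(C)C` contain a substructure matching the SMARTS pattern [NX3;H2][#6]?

No

The pattern [NX3;H2][#6] describes a trivalent nitrogen with two H attached to carbon — a primary amine.
The closest candidate here is a dimethylamino group (-N(CH3)2), but the nitrogen has H0, not H2. No other fragment satisfies the full query, so there is no match.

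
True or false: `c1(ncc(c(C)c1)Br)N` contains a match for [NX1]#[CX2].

False

The pattern [NX1]#[CX2] describes a nitrogen triple-bonded to a two-connected carbon — a nitrile.
The closest candidate here is a primary amino group (-NH2), but the nitrogen is NX3 (three connections), not NX1 triple-bonded. No other fragment satisfies the full query, so there is no match.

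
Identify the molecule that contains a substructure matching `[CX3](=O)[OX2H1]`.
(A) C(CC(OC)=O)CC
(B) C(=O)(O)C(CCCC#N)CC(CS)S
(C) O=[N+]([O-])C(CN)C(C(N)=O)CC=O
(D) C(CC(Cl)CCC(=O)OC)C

B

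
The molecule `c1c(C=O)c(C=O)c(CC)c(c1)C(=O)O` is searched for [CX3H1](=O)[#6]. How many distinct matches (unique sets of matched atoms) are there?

2

[CX3H1](=O)[#6] is the SMARTS for an aldehyde: an sp2 carbon with one H, double-bonded to O and single-bonded to carbon.
The molecule carries 2 separate instances of an aldehyde (-CHO) meeting every constraint; each maps to a distinct set of atoms, giving 2 matches.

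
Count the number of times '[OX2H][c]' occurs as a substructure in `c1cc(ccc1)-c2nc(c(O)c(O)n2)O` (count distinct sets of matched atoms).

3

[OX2H][c] is the SMARTS for a phenol: a hydroxyl oxygen attached to an aromatic carbon.
The molecule carries 3 separate instances of a hydroxyl group (-OH) meeting every constraint; each maps to a distinct set of atoms, giving 3 matches.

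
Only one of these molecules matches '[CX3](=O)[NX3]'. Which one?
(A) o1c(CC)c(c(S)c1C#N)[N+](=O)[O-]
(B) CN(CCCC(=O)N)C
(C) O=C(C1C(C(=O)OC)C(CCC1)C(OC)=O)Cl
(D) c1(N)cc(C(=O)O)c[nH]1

B

[CX3](=O)[NX3] describes a carbonyl carbon bonded to a trivalent nitrogen (an amide).
(A) has a nitrile (-C#N) but the nitrile N is NX1 (triple-bonded), not NX3.
(B) contains a primary amide (-C(=O)NH2), which satisfies every atom and bond constraint.
(C) has a methyl-ester group (-C(=O)OCH3) but the carbonyl is bonded to O, not to an NX3 nitrogen.
(D) has a carboxylic acid group (-C(=O)OH) but the carbonyl is bonded to O, not to an NX3 nitrogen.
So the answer is (B).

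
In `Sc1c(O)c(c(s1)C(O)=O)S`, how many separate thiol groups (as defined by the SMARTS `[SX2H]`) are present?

2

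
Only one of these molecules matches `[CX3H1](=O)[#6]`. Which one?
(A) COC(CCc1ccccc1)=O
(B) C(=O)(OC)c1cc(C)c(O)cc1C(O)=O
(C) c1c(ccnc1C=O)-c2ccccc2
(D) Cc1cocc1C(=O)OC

C

[CX3H1](=O)[#6] describes an sp2 carbon with one H, double-bonded to O and single-bonded to carbon (an aldehyde).
(A) has a methyl-ester group (-C(=O)OCH3) but the carbonyl carbon has H0, not H1.
(B) has a methyl-ester group (-C(=O)OCH3) but the carbonyl carbon has H0, not H1.
(C) contains an aldehyde (-CHO), which satisfies every atom and bond constraint.
(D) has a methyl-ester group (-C(=O)OCH3) but the carbonyl carbon has H0, not H1.
So the answer is (C).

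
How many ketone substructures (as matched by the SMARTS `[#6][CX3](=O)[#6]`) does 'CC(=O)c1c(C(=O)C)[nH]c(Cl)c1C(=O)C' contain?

[#6][CX3](=O)[#6] is the SMARTS for a ketone: a carbonyl carbon (no H) flanked by two carbons.
The molecule carries 3 separate instances of an acetyl/ketone group (-C(=O)CH3) meeting every constraint; each maps to a distinct set of atoms, giving 3 matches.

3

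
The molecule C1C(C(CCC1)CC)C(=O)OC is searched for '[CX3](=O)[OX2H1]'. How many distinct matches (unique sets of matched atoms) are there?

0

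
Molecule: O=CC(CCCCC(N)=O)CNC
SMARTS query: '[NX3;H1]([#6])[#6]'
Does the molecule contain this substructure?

The pattern [NX3;H1]([#6])[#6] describes a trivalent nitrogen with one H, bonded to two carbons — a secondary amine.
The molecule carries an N-methylamino group (-NHCH3), whose atoms satisfy every constraint of the query, so the pattern matches.

Yes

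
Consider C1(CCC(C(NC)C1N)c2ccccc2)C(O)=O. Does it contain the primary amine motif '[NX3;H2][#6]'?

Yes

The pattern [NX3;H2][#6] describes a trivalent nitrogen with two H attached to carbon — a primary amine.
The molecule carries a primary amino group (-NH2), whose atoms satisfy every constraint of the query, so the pattern matches.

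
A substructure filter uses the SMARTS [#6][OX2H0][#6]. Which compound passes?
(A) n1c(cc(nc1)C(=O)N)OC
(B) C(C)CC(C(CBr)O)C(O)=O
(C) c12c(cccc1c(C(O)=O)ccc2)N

[#6][OX2H0][#6] describes an aliphatic oxygen bridging two carbons with no H on the oxygen (an ether).
(A) contains a methoxy ether (-OCH3), which satisfies every atom and bond constraint.
(B) has a carboxylic acid group (-C(=O)OH) but the -OH oxygen has H1; the =O is OX1, not OX2.
(C) has a carboxylic acid group (-C(=O)OH) but the -OH oxygen has H1; the =O is OX1, not OX2.
So the answer is (A).

A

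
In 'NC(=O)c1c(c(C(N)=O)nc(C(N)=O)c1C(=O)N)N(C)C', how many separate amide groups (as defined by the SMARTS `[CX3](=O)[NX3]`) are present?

4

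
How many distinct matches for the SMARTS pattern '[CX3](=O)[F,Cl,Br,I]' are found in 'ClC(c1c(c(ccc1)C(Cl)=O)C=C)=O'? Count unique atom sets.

[CX3](=O)[F,Cl,Br,I] is the SMARTS for an acyl halide: a carbonyl carbon bonded to a halogen.
The molecule carries 2 separate instances of an acyl chloride (-C(=O)Cl) meeting every constraint; each maps to a distinct set of atoms, giving 2 matches.

2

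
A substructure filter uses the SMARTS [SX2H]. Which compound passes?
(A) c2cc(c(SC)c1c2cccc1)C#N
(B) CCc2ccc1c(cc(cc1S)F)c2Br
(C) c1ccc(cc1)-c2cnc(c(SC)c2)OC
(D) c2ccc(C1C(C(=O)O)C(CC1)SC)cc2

[SX2H] describes an aliphatic sulfur with two connections, one being H (a thiol).
(A) has a methylthio ether (-SCH3) but the sulfur has H0 (bonded to two carbons), not H1.
(B) contains a thiol (-SH), which satisfies every atom and bond constraint.
(C) has a methylthio ether (-SCH3) but the sulfur has H0 (bonded to two carbons), not H1.
(D) has a methylthio ether (-SCH3) but the sulfur has H0 (bonded to two carbons), not H1.
So the answer is (B).

B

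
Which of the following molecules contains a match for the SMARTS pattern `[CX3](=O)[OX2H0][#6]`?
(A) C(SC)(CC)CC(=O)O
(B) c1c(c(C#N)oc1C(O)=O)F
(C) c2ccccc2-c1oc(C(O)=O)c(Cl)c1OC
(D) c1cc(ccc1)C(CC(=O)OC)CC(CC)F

[CX3](=O)[OX2H0][#6] describes a carbonyl carbon bonded to an oxygen that is itself bonded to carbon (no H on that O) (an ester).
(A) has a carboxylic acid group (-C(=O)OH) but the singly-bonded O carries H (OX2H1, not H0).
(B) has a carboxylic acid group (-C(=O)OH) but the singly-bonded O carries H (OX2H1, not H0).
(C) has a carboxylic acid group (-C(=O)OH) but the singly-bonded O carries H (OX2H1, not H0).
(D) contains a methyl-ester group (-C(=O)OCH3), which satisfies every atom and bond constraint.
So the answer is (D).

D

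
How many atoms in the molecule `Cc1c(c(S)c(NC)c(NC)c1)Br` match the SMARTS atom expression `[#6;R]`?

6

The query [#6;R] means: carbon that is part of a ring.
Check the 13 heavy atoms by environment: 6× c (aromatic, in 6-ring) → match; 1× S (acyclic) → no; 3× C (acyclic) → no; 2× N (acyclic) → no; 1× Br (acyclic) → no.
That gives 6 matching atoms.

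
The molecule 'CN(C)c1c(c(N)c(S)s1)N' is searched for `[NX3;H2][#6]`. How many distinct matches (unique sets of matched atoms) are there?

2

[NX3;H2][#6] is the SMARTS for a primary amine: a trivalent nitrogen with two H attached to carbon.
The molecule carries 2 separate instances of a primary amino group (-NH2) meeting every constraint; each maps to a distinct set of atoms, giving 2 matches.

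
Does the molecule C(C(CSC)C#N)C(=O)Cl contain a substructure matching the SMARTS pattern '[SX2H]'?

No

The pattern [SX2H] describes an aliphatic sulfur with two connections, one being H — a thiol.
The closest candidate here is a methylthio ether (-SCH3), but the sulfur has H0 (bonded to two carbons), not H1. No other fragment satisfies the full query, so there is no match.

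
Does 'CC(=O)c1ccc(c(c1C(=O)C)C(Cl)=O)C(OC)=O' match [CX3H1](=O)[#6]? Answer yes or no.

No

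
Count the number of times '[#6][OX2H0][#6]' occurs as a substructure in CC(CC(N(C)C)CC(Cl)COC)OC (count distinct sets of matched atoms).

[#6][OX2H0][#6] is the SMARTS for an ether: an aliphatic oxygen bridging two carbons with no H on the oxygen.
The molecule carries 2 separate instances of a methoxy ether (-OCH3) meeting every constraint; each maps to a distinct set of atoms, giving 2 matches.

2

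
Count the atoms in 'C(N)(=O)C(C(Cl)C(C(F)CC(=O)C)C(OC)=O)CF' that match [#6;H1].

4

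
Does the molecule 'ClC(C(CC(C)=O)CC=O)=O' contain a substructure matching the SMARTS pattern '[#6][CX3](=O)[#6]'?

The pattern [#6][CX3](=O)[#6] describes a carbonyl carbon (no H) flanked by two carbons — a ketone.
The molecule carries an acetyl/ketone group (-C(=O)CH3), whose atoms satisfy every constraint of the query, so the pattern matches.

Yes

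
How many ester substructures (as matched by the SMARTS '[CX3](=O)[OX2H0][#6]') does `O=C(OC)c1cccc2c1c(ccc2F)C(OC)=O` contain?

2

[CX3](=O)[OX2H0][#6] is the SMARTS for an ester: a carbonyl carbon bonded to an oxygen that is itself bonded to carbon (no H on that O).
The molecule carries 2 separate instances of a methyl-ester group (-C(=O)OCH3) meeting every constraint; each maps to a distinct set of atoms, giving 2 matches.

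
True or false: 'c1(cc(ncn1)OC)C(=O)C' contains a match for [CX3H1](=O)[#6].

False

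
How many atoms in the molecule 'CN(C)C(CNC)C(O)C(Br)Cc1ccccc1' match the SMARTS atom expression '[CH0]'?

0

The query [CH0] means: aliphatic carbon with no attached hydrogen.
Check the 18 heavy atoms by environment: 2× C (H2) → no; 3× C (H1) → no; 1× N (H1) → no; 3× C (H3) → no; 1× O (H1) → no; 1× c (aromatic, H0) → no; 5× c (aromatic, H1) → no; 1× Br (H0) → no; 1× N (H0) → no.
No environment satisfies the query, so 0 matching atoms.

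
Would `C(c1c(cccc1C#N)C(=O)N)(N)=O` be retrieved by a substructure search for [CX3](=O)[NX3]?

The pattern [CX3](=O)[NX3] describes a carbonyl carbon bonded to a trivalent nitrogen — an amide.
The molecule carries a primary amide (-C(=O)NH2), whose atoms satisfy every constraint of the query, so the pattern matches.

Yes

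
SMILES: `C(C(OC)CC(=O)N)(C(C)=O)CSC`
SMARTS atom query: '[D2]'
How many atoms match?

4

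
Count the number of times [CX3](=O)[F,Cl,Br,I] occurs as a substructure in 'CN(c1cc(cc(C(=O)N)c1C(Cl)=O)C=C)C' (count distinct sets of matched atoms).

[CX3](=O)[F,Cl,Br,I] is the SMARTS for an acyl halide: a carbonyl carbon bonded to a halogen.
Exactly one fragment in the molecule meets all constraints, giving 1 match.

1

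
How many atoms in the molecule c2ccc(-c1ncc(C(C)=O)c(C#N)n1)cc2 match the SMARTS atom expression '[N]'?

1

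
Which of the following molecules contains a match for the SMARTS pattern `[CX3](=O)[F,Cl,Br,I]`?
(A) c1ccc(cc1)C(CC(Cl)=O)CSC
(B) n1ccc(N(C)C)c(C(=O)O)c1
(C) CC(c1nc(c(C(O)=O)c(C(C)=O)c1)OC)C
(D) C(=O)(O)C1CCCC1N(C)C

A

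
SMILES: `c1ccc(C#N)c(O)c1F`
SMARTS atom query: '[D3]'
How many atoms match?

3

The query [D3] means: atom with exactly three heavy-atom neighbours.
Check the 10 heavy atoms by environment: 3× c (aromatic, D2) → no; 3× c (aromatic, D3) → match; 1× F (D1) → no; 1× C (D2) → no; 1× N (D1) → no; 1× O (D1) → no.
That gives 3 matching atoms.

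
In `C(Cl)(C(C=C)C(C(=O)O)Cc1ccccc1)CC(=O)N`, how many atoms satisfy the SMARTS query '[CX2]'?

0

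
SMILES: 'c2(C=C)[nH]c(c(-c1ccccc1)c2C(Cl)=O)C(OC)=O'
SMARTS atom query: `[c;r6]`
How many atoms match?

6

The query [c;r6] means: aromatic carbon that belongs to a six-membered ring.
Check the 20 heavy atoms by environment: 1× n (aromatic, in 5-ring) → no; 4× c (aromatic, in 5-ring) → no; 5× C (acyclic) → no; 3× O (acyclic) → no; 6× c (aromatic, in 6-ring) → match; 1× Cl (acyclic) → no.
That gives 6 matching atoms.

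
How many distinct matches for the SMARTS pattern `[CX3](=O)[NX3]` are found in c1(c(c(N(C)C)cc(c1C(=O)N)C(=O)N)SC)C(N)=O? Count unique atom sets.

3

[CX3](=O)[NX3] is the SMARTS for an amide: a carbonyl carbon bonded to a trivalent nitrogen.
The molecule carries 3 separate instances of a primary amide (-C(=O)NH2) meeting every constraint; each maps to a distinct set of atoms, giving 3 matches.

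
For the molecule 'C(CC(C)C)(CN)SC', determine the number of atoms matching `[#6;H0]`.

0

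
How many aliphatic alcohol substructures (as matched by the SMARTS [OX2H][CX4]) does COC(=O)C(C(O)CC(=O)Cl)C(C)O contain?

2

[OX2H][CX4] is the SMARTS for an aliphatic alcohol: a hydroxyl oxygen bound to an sp3 (X4) carbon.
The molecule carries 2 separate instances of a hydroxyl group (-OH) meeting every constraint; each maps to a distinct set of atoms, giving 2 matches.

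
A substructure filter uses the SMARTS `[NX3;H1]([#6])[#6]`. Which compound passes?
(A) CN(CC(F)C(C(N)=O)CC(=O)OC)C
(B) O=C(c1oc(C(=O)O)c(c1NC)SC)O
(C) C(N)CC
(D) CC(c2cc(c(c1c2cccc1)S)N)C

B

[NX3;H1]([#6])[#6] describes a trivalent nitrogen with one H, bonded to two carbons (a secondary amine).
(A) has a primary amide (-C(=O)NH2) but the -C(=O)NH2 nitrogen has H2, not H1.
(B) contains an N-methylamino group (-NHCH3), which satisfies every atom and bond constraint.
(C) has a primary amino group (-NH2) but the nitrogen has H2 and only one carbon neighbour.
(D) has a primary amino group (-NH2) but the nitrogen has H2 and only one carbon neighbour.
So the answer is (B).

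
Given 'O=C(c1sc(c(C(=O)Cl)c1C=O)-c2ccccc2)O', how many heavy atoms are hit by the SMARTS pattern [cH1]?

5

The query [cH1] means: aromatic carbon bearing exactly one hydrogen.
Check the 19 heavy atoms by environment: 1× s (aromatic, H0) → no; 5× c (aromatic, H0) → no; 1× C (H1) → no; 3× O (H0) → no; 5× c (aromatic, H1) → match; 2× C (H0) → no; 1× O (H1) → no; 1× Cl (H0) → no.
That gives 5 matching atoms.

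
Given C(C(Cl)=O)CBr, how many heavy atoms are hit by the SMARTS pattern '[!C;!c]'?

The query [!C;!c] means: neither aliphatic nor aromatic carbon — same as [!#6].
Check the 6 heavy atoms by environment: 3× C → no; 1× O → match; 1× Cl → match; 1× Br → match.
Summing the matching environments: 1 + 1 + 1 = 3 matching atoms.

3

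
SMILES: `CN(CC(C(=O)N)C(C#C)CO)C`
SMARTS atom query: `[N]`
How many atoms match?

2

The query [N] means: uppercase N matches aliphatic (non-aromatic) nitrogen only.
Check the 13 heavy atoms by environment: 9× C → no; 2× O → no; 2× N → match.
That gives 2 matching atoms.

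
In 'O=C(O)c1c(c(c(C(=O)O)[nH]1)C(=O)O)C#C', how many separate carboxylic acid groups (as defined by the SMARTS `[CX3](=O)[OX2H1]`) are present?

3

[CX3](=O)[OX2H1] is the SMARTS for a carboxylic acid: an sp2 carbon double-bonded to O and single-bonded to an -OH oxygen.
The molecule carries 3 separate instances of a carboxylic acid group (-C(=O)OH) meeting every constraint; each maps to a distinct set of atoms, giving 3 matches.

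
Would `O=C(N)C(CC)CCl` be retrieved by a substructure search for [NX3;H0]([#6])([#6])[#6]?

The pattern [NX3;H0]([#6])([#6])[#6] describes a trivalent nitrogen with no H, bonded to three carbons — a tertiary amine.
The closest candidate here is a primary amide (-C(=O)NH2), but the amide nitrogen has H2 and only one carbon neighbour. No other fragment satisfies the full query, so there is no match.

No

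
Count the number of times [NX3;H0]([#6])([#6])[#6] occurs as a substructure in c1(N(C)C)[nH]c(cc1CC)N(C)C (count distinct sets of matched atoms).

2

[NX3;H0]([#6])([#6])[#6] is the SMARTS for a tertiary amine: a trivalent nitrogen with no H, bonded to three carbons.
The molecule carries 2 separate instances of a dimethylamino group (-N(CH3)2) meeting every constraint; each maps to a distinct set of atoms, giving 2 matches.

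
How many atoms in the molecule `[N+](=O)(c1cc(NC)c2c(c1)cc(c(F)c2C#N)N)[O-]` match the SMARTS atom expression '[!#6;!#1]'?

The query [!#6;!#1] means: not carbon and not hydrogen — any heteroatom.
Check the 19 heavy atoms by environment: 10× c (aromatic) → no; 1× N (charge +1) → match; 1× O (charge -1) → match; 1× O → match; 2× C → no; 3× N → match; 1× F → match.
Summing the matching environments: 1 + 1 + 1 + 3 + 1 = 7 matching atoms.

7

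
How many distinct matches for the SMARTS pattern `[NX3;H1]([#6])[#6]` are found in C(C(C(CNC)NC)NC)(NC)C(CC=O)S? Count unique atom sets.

4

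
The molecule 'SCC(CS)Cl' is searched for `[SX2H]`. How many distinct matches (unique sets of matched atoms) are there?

2

[SX2H] is the SMARTS for a thiol: an aliphatic sulfur with two connections, one being H.
The molecule carries 2 separate instances of a thiol (-SH) meeting every constraint; each maps to a distinct set of atoms, giving 2 matches.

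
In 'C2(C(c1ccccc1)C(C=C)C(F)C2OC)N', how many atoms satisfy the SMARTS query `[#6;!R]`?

3

The query [#6;!R] means: carbon not in any ring.
Check the 17 heavy atoms by environment: 5× C (in 5-ring) → no; 3× C (acyclic) → match; 1× F (acyclic) → no; 6× c (aromatic, in 6-ring) → no; 1× O (acyclic) → no; 1× N (acyclic) → no.
That gives 3 matching atoms.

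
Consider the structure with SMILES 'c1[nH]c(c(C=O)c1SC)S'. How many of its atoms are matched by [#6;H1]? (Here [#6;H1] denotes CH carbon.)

The query [#6;H1] means: any carbon bearing exactly one hydrogen.
Check the 10 heavy atoms by environment: 1× n (aromatic, H1) → no; 1× c (aromatic, H1) → match; 3× c (aromatic, H0) → no; 1× S (H0) → no; 1× C (H3) → no; 1× S (H1) → no; 1× C (H1) → match; 1× O (H0) → no.
Summing the matching environments: 1 + 1 = 2 matching atoms.

2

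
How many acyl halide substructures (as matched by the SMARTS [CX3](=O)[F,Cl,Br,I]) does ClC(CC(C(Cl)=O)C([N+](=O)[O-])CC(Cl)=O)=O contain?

3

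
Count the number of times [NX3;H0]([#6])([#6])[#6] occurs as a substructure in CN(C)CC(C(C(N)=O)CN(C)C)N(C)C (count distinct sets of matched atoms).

[NX3;H0]([#6])([#6])[#6] is the SMARTS for a tertiary amine: a trivalent nitrogen with no H, bonded to three carbons.
The molecule carries 3 separate instances of a dimethylamino group (-N(CH3)2) meeting every constraint; each maps to a distinct set of atoms, giving 3 matches.

3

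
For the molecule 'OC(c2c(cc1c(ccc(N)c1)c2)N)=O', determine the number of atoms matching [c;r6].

10

The query [c;r6] means: aromatic carbon that belongs to a six-membered ring.
Check the 15 heavy atoms by environment: 10× c (aromatic, in 6-ring) → match; 1× C (acyclic) → no; 2× O (acyclic) → no; 2× N (acyclic) → no.
That gives 10 matching atoms.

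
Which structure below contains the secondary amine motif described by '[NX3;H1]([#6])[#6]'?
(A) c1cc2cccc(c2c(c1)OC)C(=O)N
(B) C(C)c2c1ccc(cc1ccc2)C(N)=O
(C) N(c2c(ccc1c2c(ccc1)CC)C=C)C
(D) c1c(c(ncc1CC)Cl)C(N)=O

C

[NX3;H1]([#6])[#6] describes a trivalent nitrogen with one H, bonded to two carbons (a secondary amine).
(A) has a primary amide (-C(=O)NH2) but the -C(=O)NH2 nitrogen has H2, not H1.
(B) has a primary amide (-C(=O)NH2) but the -C(=O)NH2 nitrogen has H2, not H1.
(C) contains an N-methylamino group (-NHCH3), which satisfies every atom and bond constraint.
(D) has a primary amide (-C(=O)NH2) but the -C(=O)NH2 nitrogen has H2, not H1.
So the answer is (C).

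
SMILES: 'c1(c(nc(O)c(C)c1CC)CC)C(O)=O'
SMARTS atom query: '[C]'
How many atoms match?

6

Check the 15 heavy atoms by environment: 1× n (aromatic) → no; 5× c (aromatic) → no; 6× C → match; 3× O → no.
That gives 6 matching atoms.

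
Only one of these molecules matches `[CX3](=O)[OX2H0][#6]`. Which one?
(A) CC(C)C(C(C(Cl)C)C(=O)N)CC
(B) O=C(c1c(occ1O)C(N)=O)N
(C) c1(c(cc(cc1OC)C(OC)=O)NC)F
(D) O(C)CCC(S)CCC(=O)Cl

C

[CX3](=O)[OX2H0][#6] describes a carbonyl carbon bonded to an oxygen that is itself bonded to carbon (no H on that O) (an ester).
(A) has a primary amide (-C(=O)NH2) but the carbonyl is bonded to N, not to an O-C linkage.
(B) has a primary amide (-C(=O)NH2) but the carbonyl is bonded to N, not to an O-C linkage.
(C) contains a methyl-ester group (-C(=O)OCH3), which satisfies every atom and bond constraint.
(D) has a methoxy ether (-OCH3) but the ether oxygen is not adjacent to a C=O carbon.
So the answer is (C).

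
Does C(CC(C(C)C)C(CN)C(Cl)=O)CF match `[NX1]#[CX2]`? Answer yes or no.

No

The pattern [NX1]#[CX2] describes a nitrogen triple-bonded to a two-connected carbon — a nitrile.
The closest candidate here is a primary amino group (-NH2), but the nitrogen is NX3 (three connections), not NX1 triple-bonded. No other fragment satisfies the full query, so there is no match.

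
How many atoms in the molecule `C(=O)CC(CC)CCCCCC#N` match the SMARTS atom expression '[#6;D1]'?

Check the 13 heavy atoms by environment: 9× C (D2) → no; 1× C (D3) → no; 1× O (D1) → no; 1× C (D1) → match; 1× N (D1) → no.
That gives 1 matching atom.

1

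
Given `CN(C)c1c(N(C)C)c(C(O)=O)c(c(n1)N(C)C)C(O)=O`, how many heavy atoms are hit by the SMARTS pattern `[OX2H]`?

The query [OX2H] means: aliphatic oxygen with two connections, one of which is H — an -OH oxygen.
Check the 21 heavy atoms by environment: 1× n (aromatic, H0, X2) → no; 5× c (aromatic, H0, X3) → no; 2× C (H0, X3) → no; 2× O (H0, X1) → no; 2× O (H1, X2) → match; 3× N (H0, X3) → no; 6× C (H3, X4) → no.
That gives 2 matching atoms.

2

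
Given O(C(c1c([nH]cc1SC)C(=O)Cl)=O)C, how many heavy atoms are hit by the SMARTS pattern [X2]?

2

Check the 14 heavy atoms by environment: 1× n (aromatic, X3) → no; 4× c (aromatic, X3) → no; 1× S (X2) → match; 2× C (X4) → no; 2× C (X3) → no; 2× O (X1) → no; 1× O (X2) → match; 1× Cl (X1) → no.
Summing the matching environments: 1 + 1 = 2 matching atoms.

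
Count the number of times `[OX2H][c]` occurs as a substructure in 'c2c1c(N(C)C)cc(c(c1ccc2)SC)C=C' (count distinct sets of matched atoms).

[OX2H][c] is the SMARTS for a phenol: a hydroxyl oxygen attached to an aromatic carbon.
No fragment in the molecule satisfies every constraint, giving 0 matches.

0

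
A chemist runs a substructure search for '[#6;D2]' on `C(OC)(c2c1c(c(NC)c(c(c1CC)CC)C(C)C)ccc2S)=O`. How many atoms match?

The query [#6;D2] means: any carbon bonded to exactly two heavy atoms.
Check the 24 heavy atoms by environment: 8× c (aromatic, D3) → no; 2× c (aromatic, D2) → match; 2× C (D3) → no; 6× C (D1) → no; 1× O (D1) → no; 1× O (D2) → no; 2× C (D2) → match; 1× N (D2) → no; 1× S (D1) → no.
Summing the matching environments: 2 + 2 = 4 matching atoms.

4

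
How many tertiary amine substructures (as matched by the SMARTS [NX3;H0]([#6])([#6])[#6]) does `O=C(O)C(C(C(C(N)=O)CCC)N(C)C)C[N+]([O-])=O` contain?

[NX3;H0]([#6])([#6])[#6] is the SMARTS for a tertiary amine: a trivalent nitrogen with no H, bonded to three carbons.
Exactly one fragment in the molecule meets all constraints, giving 1 match.

1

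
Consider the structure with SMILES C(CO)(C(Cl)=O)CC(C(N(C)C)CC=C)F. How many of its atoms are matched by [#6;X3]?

The query [#6;X3] means: any carbon (aromatic or not) with three total connections.
Check the 16 heavy atoms by environment: 8× C (X4) → no; 1× N (X3) → no; 3× C (X3) → match; 1× O (X2) → no; 1× O (X1) → no; 1× Cl (X1) → no; 1× F (X1) → no.
That gives 3 matching atoms.

3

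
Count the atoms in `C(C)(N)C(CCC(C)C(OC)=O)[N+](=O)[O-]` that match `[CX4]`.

Check the 15 heavy atoms by environment: 8× C (X4) → match; 1× N (X3) → no; 1× C (X3) → no; 2× O (X1) → no; 1× O (X2) → no; 1× N (charge +1, X3) → no; 1× O (charge -1, X1) → no.
That gives 8 matching atoms.

8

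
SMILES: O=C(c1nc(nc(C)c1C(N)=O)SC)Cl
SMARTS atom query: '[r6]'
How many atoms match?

6

The query [r6] means: r6 matches atoms in a six-membered ring.
Check the 15 heavy atoms by environment: 2× n (aromatic, in 6-ring) → match; 4× c (aromatic, in 6-ring) → match; 4× C (acyclic) → no; 2× O (acyclic) → no; 1× N (acyclic) → no; 1× S (acyclic) → no; 1× Cl (acyclic) → no.
Summing the matching environments: 2 + 4 = 6 matching atoms.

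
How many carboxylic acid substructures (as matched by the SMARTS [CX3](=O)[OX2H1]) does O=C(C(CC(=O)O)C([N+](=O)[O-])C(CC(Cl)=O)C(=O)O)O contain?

[CX3](=O)[OX2H1] is the SMARTS for a carboxylic acid: an sp2 carbon double-bonded to O and single-bonded to an -OH oxygen.
The molecule carries 3 separate instances of a carboxylic acid group (-C(=O)OH) meeting every constraint; each maps to a distinct set of atoms, giving 3 matches.

3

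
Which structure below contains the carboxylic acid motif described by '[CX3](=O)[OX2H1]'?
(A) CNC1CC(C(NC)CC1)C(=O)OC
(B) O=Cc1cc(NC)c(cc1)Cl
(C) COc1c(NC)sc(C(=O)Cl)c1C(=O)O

C

[CX3](=O)[OX2H1] describes an sp2 carbon double-bonded to O and single-bonded to an -OH oxygen (a carboxylic acid).
(A) has a methyl-ester group (-C(=O)OCH3) but the singly-bonded O has no H (OX2H0, not OX2H1).
(B) has an aldehyde (-CHO) but there is no singly-bonded oxygen on the carbonyl carbon.
(C) contains a carboxylic acid group (-C(=O)OH), which satisfies every atom and bond constraint.
So the answer is (C).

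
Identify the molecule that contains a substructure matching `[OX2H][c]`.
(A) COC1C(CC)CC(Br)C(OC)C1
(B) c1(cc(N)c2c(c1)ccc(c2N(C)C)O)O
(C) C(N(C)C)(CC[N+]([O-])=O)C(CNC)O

B

[OX2H][c] describes a hydroxyl oxygen attached to an aromatic carbon (a phenol).
(A) has a methoxy ether (-OCH3) but the oxygen has H0, not H1.
(B) contains a hydroxyl group (-OH), which satisfies every atom and bond constraint.
(C) has a hydroxyl group (-OH) but the -OH is on an aliphatic carbon, not an aromatic c.
So the answer is (B).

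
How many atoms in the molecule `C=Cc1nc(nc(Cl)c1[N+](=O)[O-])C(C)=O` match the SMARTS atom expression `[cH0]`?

The query [cH0] means: aromatic carbon with no attached hydrogen (substituted or ring-fusion).
Check the 15 heavy atoms by environment: 2× n (aromatic, H0) → no; 4× c (aromatic, H0) → match; 1× C (H0) → no; 2× O (H0) → no; 1× C (H3) → no; 1× Cl (H0) → no; 1× C (H1) → no; 1× C (H2) → no; 1× N (charge +1, H0) → no; 1× O (charge -1, H0) → no.
That gives 4 matching atoms.

4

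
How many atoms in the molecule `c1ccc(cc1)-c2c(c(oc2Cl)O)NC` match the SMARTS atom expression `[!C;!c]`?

4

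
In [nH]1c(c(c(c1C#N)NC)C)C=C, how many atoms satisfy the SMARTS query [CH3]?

2

Check the 12 heavy atoms by environment: 1× n (aromatic, H1) → no; 4× c (aromatic, H0) → no; 1× N (H1) → no; 2× C (H3) → match; 1× C (H1) → no; 1× C (H2) → no; 1× C (H0) → no; 1× N (H0) → no.
That gives 2 matching atoms.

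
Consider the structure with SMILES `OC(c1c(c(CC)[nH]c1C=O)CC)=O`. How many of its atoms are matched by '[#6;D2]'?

3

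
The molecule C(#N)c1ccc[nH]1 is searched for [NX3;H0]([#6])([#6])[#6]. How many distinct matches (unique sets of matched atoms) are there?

[NX3;H0]([#6])([#6])[#6] is the SMARTS for a tertiary amine: a trivalent nitrogen with no H, bonded to three carbons.
No fragment in the molecule satisfies every constraint, giving 0 matches.

0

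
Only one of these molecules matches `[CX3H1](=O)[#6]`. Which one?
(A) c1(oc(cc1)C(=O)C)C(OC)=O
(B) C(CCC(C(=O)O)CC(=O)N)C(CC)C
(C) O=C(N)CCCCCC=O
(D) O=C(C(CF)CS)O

[CX3H1](=O)[#6] describes an sp2 carbon with one H, double-bonded to O and single-bonded to carbon (an aldehyde).
(A) has a methyl-ester group (-C(=O)OCH3) but the carbonyl carbon has H0, not H1.
(B) has a carboxylic acid group (-C(=O)OH) but the carbonyl carbon has H0 and is bonded to O, not H1.
(C) contains an aldehyde (-CHO), which satisfies every atom and bond constraint.
(D) has a carboxylic acid group (-C(=O)OH) but the carbonyl carbon has H0 and is bonded to O, not H1.
So the answer is (C).

C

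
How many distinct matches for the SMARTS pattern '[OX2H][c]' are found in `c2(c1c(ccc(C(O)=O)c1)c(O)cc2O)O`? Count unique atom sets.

3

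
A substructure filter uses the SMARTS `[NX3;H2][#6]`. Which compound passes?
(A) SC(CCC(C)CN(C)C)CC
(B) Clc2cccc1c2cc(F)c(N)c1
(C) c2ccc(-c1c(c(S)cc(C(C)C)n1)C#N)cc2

[NX3;H2][#6] describes a trivalent nitrogen with two H attached to carbon (a primary amine).
(A) has a dimethylamino group (-N(CH3)2) but the nitrogen has H0, not H2.
(B) contains a primary amino group (-NH2), which satisfies every atom and bond constraint.
(C) has a nitrile (-C#N) but the nitrogen is NX1 (triple-bonded), not NX3 with two H.
So the answer is (B).

B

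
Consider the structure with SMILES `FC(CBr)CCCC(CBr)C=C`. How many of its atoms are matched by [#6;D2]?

6

Check the 12 heavy atoms by environment: 6× C (D2) → match; 2× C (D3) → no; 2× Br (D1) → no; 1× C (D1) → no; 1× F (D1) → no.
That gives 6 matching atoms.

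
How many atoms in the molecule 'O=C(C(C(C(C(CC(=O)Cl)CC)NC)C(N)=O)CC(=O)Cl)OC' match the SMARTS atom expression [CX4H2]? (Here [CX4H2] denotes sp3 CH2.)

The query [CX4H2] means: sp3 carbon (X4) with exactly two hydrogens.
Check the 23 heavy atoms by environment: 3× C (H2, X4) → match; 4× C (H1, X4) → no; 4× C (H0, X3) → no; 4× O (H0, X1) → no; 2× Cl (H0, X1) → no; 1× N (H2, X3) → no; 1× O (H0, X2) → no; 3× C (H3, X4) → no; 1× N (H1, X3) → no.
That gives 3 matching atoms.

3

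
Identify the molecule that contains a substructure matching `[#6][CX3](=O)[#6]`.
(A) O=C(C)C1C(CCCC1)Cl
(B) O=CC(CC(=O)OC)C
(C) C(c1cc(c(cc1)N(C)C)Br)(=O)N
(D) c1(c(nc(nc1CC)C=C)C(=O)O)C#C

A

[#6][CX3](=O)[#6] describes a carbonyl carbon (no H) flanked by two carbons (a ketone).
(A) contains an acetyl/ketone group (-C(=O)CH3), which satisfies every atom and bond constraint.
(B) has a methyl-ester group (-C(=O)OCH3) but one neighbour of the carbonyl carbon is O, not C.
(C) has a primary amide (-C(=O)NH2) but one neighbour of the carbonyl carbon is N, not C.
(D) has a carboxylic acid group (-C(=O)OH) but one neighbour of the carbonyl carbon is O, not C.
So the answer is (A).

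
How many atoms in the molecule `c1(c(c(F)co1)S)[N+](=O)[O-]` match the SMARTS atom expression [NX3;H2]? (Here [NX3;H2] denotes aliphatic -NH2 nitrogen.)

0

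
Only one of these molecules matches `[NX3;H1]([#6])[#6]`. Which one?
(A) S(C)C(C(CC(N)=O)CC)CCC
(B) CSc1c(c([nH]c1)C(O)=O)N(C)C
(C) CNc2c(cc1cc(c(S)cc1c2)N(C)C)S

[NX3;H1]([#6])[#6] describes a trivalent nitrogen with one H, bonded to two carbons (a secondary amine).
(A) has a primary amide (-C(=O)NH2) but the -C(=O)NH2 nitrogen has H2, not H1.
(B) has a dimethylamino group (-N(CH3)2) but the nitrogen has H0, not H1.
(C) contains an N-methylamino group (-NHCH3), which satisfies every atom and bond constraint.
So the answer is (C).

C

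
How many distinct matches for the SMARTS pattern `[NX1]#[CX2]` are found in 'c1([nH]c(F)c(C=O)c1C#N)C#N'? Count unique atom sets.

2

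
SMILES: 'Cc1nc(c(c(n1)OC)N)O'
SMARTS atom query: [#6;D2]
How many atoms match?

0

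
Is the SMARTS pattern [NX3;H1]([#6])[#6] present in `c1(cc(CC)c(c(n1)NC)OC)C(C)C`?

The pattern [NX3;H1]([#6])[#6] describes a trivalent nitrogen with one H, bonded to two carbons — a secondary amine.
The molecule carries an N-methylamino group (-NHCH3), whose atoms satisfy every constraint of the query, so the pattern matches.

Yes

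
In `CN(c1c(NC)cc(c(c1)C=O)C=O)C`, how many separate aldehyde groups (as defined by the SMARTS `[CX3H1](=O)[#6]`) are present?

[CX3H1](=O)[#6] is the SMARTS for an aldehyde: an sp2 carbon with one H, double-bonded to O and single-bonded to carbon.
The molecule carries 2 separate instances of an aldehyde (-CHO) meeting every constraint; each maps to a distinct set of atoms, giving 2 matches.

2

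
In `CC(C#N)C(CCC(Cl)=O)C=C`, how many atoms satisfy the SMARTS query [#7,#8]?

2

Check the 12 heavy atoms by environment: 9× C → no; 1× N → match; 1× O → match; 1× Cl → no.
Summing the matching environments: 1 + 1 = 2 matching atoms.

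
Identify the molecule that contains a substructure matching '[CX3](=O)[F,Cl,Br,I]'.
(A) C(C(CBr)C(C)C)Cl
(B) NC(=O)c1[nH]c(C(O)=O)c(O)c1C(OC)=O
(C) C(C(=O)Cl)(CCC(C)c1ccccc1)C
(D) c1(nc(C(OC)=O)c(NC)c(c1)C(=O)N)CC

C

[CX3](=O)[F,Cl,Br,I] describes a carbonyl carbon bonded to a halogen (an acyl halide).
(A) has a chloro substituent but the Cl is not on a carbonyl carbon.
(B) has a methyl-ester group (-C(=O)OCH3) but the carbonyl is bonded to -O-C, not to a halogen.
(C) contains an acyl chloride (-C(=O)Cl), which satisfies every atom and bond constraint.
(D) has a methyl-ester group (-C(=O)OCH3) but the carbonyl is bonded to -O-C, not to a halogen.
So the answer is (C).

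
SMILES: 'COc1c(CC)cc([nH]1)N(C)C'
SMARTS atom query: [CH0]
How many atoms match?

The query [CH0] means: aliphatic carbon with no attached hydrogen.
Check the 12 heavy atoms by environment: 1× n (aromatic, H1) → no; 3× c (aromatic, H0) → no; 1× c (aromatic, H1) → no; 1× N (H0) → no; 4× C (H3) → no; 1× C (H2) → no; 1× O (H0) → no.
No environment satisfies the query, so 0 matching atoms.

0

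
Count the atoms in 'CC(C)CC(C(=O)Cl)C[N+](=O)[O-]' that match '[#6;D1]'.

The query [#6;D1] means: carbon bonded to exactly one heavy atom.
Check the 12 heavy atoms by environment: 2× C (D2) → no; 3× C (D3) → no; 1× N (charge +1, D3) → no; 1× O (charge -1, D1) → no; 2× O (D1) → no; 2× C (D1) → match; 1× Cl (D1) → no.
That gives 2 matching atoms.

2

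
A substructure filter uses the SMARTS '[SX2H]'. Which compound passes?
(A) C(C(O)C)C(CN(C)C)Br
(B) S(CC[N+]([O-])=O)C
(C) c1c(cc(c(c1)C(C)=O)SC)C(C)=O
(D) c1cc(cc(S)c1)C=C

D

[SX2H] describes an aliphatic sulfur with two connections, one being H (a thiol).
(A) has a hydroxyl group (-OH) but it is an -OH, not an -SH.
(B) has a methylthio ether (-SCH3) but the sulfur has H0 (bonded to two carbons), not H1.
(C) has a methylthio ether (-SCH3) but the sulfur has H0 (bonded to two carbons), not H1.
(D) contains a thiol (-SH), which satisfies every atom and bond constraint.
So the answer is (D).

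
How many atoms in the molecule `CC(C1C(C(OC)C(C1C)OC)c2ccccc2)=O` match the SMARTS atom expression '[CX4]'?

9

Check the 19 heavy atoms by environment: 9× C (X4) → match; 6× c (aromatic, X3) → no; 1× C (X3) → no; 1× O (X1) → no; 2× O (X2) → no.
That gives 9 matching atoms.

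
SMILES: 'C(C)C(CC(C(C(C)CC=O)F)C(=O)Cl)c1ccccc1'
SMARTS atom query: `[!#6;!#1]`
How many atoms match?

4

The query [!#6;!#1] means: not carbon and not hydrogen — any heteroatom.
Check the 21 heavy atoms by environment: 11× C → no; 2× O → match; 1× Cl → match; 6× c (aromatic) → no; 1× F → match.
Summing the matching environments: 2 + 1 + 1 = 4 matching atoms.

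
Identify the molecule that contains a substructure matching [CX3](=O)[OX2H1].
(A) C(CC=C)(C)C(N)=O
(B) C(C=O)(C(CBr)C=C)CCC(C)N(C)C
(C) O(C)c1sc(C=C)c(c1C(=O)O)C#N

C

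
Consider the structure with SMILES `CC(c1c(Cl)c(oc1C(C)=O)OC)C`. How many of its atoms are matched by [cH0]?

4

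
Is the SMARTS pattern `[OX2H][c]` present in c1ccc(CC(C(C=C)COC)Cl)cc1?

No

The pattern [OX2H][c] describes a hydroxyl oxygen attached to an aromatic carbon — a phenol.
The closest candidate here is a methoxy ether (-OCH3), but the oxygen has H0, not H1. No other fragment satisfies the full query, so there is no match.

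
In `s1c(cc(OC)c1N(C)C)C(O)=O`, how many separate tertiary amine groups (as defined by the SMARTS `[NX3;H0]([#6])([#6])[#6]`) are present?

1

[NX3;H0]([#6])([#6])[#6] is the SMARTS for a tertiary amine: a trivalent nitrogen with no H, bonded to three carbons.
Exactly one fragment in the molecule meets all constraints, giving 1 match.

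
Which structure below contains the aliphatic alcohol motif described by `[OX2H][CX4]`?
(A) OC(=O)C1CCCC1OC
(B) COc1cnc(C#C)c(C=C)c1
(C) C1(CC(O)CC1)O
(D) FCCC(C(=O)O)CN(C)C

C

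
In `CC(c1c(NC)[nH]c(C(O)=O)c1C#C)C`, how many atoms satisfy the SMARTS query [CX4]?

4

The query [CX4] means: C with X4: aliphatic carbon with exactly 4 total connections (bonds + H).
Check the 15 heavy atoms by environment: 1× n (aromatic, X3) → no; 4× c (aromatic, X3) → no; 1× C (X3) → no; 1× O (X1) → no; 1× O (X2) → no; 2× C (X2) → no; 1× N (X3) → no; 4× C (X4) → match.
That gives 4 matching atoms.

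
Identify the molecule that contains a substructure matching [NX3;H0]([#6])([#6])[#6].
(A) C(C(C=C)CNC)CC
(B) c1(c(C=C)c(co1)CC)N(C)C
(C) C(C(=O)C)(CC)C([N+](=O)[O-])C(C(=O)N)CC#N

[NX3;H0]([#6])([#6])[#6] describes a trivalent nitrogen with no H, bonded to three carbons (a tertiary amine).
(A) has an N-methylamino group (-NHCH3) but the nitrogen still has one H (H1), not H0.
(B) contains a dimethylamino group (-N(CH3)2), which satisfies every atom and bond constraint.
(C) has a primary amide (-C(=O)NH2) but the amide nitrogen has H2 and only one carbon neighbour.
So the answer is (B).

B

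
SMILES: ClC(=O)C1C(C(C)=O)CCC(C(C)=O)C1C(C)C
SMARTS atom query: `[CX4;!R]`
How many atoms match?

The query [CX4;!R] means: aliphatic carbon with four total connections, not in a ring.
Check the 18 heavy atoms by environment: 6× C (X4, in 6-ring) → no; 3× C (X3, acyclic) → no; 3× O (X1, acyclic) → no; 5× C (X4, acyclic) → match; 1× Cl (X1, acyclic) → no.
That gives 5 matching atoms.

5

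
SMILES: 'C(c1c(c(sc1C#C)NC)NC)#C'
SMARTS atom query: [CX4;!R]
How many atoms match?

The query [CX4;!R] means: aliphatic carbon with four total connections, not in a ring.
Check the 13 heavy atoms by environment: 1× s (aromatic, X2, in 5-ring) → no; 4× c (aromatic, X3, in 5-ring) → no; 4× C (X2, acyclic) → no; 2× N (X3, acyclic) → no; 2× C (X4, acyclic) → match.
That gives 2 matching atoms.

2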